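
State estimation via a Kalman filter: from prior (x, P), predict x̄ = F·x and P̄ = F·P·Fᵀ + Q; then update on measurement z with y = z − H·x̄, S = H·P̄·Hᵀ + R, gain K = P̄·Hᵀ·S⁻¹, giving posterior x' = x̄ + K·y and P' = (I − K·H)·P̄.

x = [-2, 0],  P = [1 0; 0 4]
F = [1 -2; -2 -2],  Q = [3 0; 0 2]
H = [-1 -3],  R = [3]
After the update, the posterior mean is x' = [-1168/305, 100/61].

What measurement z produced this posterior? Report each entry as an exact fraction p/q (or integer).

z = [-1]

x̄ = F·x = [-2, 4]
P̄ = F·P·Fᵀ + Q = [20 14; 14 22]
S = H·P̄·Hᵀ + R = [305]
K = P̄·Hᵀ·S⁻¹ = [-62/305; -16/61]
x' − x̄ = [-558/305, -144/61] = K·y
y = (KᵀK)⁻¹·Kᵀ·(x' − x̄) = [9]
z = y + H·x̄ = [9] + [-10] = [-1]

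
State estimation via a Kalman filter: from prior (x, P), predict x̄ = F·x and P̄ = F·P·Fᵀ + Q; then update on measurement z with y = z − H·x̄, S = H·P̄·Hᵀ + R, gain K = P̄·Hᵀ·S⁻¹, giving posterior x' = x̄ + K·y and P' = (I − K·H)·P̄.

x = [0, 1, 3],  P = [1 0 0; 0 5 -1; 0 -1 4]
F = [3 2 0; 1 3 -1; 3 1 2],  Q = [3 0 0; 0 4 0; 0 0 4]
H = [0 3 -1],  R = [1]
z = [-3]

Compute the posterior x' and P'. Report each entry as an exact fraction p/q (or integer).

x̄ = F·x = [2, 0, 7]
P̄ = F·P·Fᵀ + Q = [32 35 15; 35 60 5; 15 5 30]
y = z − H·x̄ = [4]
S = H·P̄·Hᵀ + R = [541]
K = P̄·Hᵀ·S⁻¹ = [90/541; 175/541; -15/541]
x' = x̄ + K·y = [1442/541, 700/541, 3727/541]
P' = (I − K·H)·P̄ = [9212/541 3185/541 9465/541; 3185/541 1835/541 5330/541; 9465/541 5330/541 16005/541]

x' = [1442/541, 700/541, 3727/541]
P' = [9212/541 3185/541 9465/541; 3185/541 1835/541 5330/541; 9465/541 5330/541 16005/541]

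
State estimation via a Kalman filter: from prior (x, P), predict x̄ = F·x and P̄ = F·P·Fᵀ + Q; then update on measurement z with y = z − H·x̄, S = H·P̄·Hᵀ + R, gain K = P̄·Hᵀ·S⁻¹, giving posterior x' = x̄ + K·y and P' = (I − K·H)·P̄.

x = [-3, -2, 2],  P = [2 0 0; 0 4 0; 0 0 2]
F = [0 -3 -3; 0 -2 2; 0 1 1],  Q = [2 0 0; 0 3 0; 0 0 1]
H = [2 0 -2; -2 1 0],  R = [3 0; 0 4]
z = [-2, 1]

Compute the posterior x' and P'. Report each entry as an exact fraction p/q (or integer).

x̄ = F·x = [0, 8, 0]
P̄ = F·P·Fᵀ + Q = [56 12 -18; 12 27 -4; -18 -4 7]
y = z − H·x̄ = [-2, -7]
S = H·P̄·Hᵀ + R = [399 -264; -264 207]
K = P̄·Hᵀ·S⁻¹ = [1412/4299 -92/1433; 824/1433 3215/4299; -634/4299 -48/1433]
x' = x̄ + K·y = [-892/4299, 6943/4299, 2276/4299]
P' = (I − K·H)·P̄ = [4168/4299 7232/4299 2050/4299; 7232/4299 9108/1433 3524/4299; 2050/4299 3524/4299 3001/4299]

x' = [-892/4299, 6943/4299, 2276/4299]
P' = [4168/4299 7232/4299 2050/4299; 7232/4299 9108/1433 3524/4299; 2050/4299 3524/4299 3001/4299]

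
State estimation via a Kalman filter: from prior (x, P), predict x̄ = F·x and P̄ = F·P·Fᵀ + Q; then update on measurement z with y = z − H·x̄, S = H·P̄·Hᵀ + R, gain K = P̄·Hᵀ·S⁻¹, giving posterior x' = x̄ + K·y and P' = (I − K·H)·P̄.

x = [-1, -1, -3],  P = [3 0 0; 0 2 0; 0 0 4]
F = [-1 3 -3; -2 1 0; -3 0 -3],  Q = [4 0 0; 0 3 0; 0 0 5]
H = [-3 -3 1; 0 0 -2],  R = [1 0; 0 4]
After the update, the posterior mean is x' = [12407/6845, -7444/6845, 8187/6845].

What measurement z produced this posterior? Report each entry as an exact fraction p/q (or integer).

x̄ = F·x = [7, 1, 12]
P̄ = F·P·Fᵀ + Q = [61 12 45; 12 17 18; 45 18 68]
S = H·P̄·Hᵀ + R = [609 242; 242 276]
K = P̄·Hᵀ·S⁻¹ = [-6561/27380 -6351/54760; -2583/27380 -2613/54760; -121/27380 -26771/54760]
x' − x̄ = [-35508/6845, -14289/6845, -73953/6845] = K·y
y = (KᵀK)⁻¹·Kᵀ·(x' − x̄) = [11, 22]
z = y + H·x̄ = [11, 22] + [-12, -24] = [-1, -2]

z = [-1, -2]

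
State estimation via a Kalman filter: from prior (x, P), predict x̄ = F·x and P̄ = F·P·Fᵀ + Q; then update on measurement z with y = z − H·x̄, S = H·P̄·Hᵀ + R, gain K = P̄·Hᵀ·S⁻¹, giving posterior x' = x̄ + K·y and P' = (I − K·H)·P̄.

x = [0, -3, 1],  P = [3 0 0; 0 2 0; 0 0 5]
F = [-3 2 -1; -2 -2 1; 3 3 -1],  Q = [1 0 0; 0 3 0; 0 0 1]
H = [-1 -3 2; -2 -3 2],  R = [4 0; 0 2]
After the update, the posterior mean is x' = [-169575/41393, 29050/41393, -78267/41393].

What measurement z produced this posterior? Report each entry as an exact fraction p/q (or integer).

x̄ = F·x = [-7, 7, -10]
P̄ = F·P·Fᵀ + Q = [41 5 -10; 5 28 -35; -10 -35 51]
S = H·P̄·Hᵀ + R = [991 1063; 1063 1182]
K = P̄·Hᵀ·S⁻¹ = [34539/41393 -35159/41393; -13606/41393 6493/41393; 15193/41393 -5714/41393]
x' − x̄ = [120176/41393, -260701/41393, 335663/41393] = K·y
y = (KᵀK)⁻¹·Kᵀ·(x' − x̄) = [33, 29]
z = y + H·x̄ = [33, 29] + [-34, -27] = [-1, 2]

z = [-1, 2]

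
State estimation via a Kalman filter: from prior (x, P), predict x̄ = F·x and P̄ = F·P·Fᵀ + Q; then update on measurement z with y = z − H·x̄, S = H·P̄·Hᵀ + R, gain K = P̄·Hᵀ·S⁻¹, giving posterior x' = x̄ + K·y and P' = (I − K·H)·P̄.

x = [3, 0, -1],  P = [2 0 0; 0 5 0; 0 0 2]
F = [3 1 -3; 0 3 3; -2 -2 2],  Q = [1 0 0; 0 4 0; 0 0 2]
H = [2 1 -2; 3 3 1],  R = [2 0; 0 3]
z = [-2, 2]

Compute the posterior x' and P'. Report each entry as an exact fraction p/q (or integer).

x̄ = F·x = [12, -3, -8]
P̄ = F·P·Fᵀ + Q = [42 -3 -34; -3 67 -18; -34 -18 38]
y = z − H·x̄ = [-39, -17]
S = H·P̄·Hᵀ + R = [721 576; 576 656]
K = P̄·Hᵀ·S⁻¹ = [3121/8825 -25981/141200; -2287/8825 34791/70600; -2394/8825 4117/70600]
x' = x̄ + K·y = [188573/141200, -89703/70600, 112139/70600]
P' = (I − K·H)·P̄ = [646359/141200 -373349/70600 111537/70600; -373349/70600 225639/35300 -64707/35300; 111537/70600 -64707/35300 32991/35300]

x' = [188573/141200, -89703/70600, 112139/70600]
P' = [646359/141200 -373349/70600 111537/70600; -373349/70600 225639/35300 -64707/35300; 111537/70600 -64707/35300 32991/35300]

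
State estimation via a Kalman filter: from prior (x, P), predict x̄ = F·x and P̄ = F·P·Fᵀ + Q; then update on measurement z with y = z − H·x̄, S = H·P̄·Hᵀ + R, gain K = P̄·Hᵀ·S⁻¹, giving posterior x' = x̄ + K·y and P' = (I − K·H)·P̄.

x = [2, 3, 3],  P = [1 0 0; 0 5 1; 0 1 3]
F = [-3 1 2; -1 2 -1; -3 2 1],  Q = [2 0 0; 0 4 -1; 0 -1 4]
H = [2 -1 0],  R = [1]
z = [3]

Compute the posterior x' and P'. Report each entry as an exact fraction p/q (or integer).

x' = [231/113, 121/113, 257/113]
P' = [700/113 1346/113 1176/113; 1346/113 2696/113 2311/113; 1176/113 2311/113 2839/113]

x̄ = F·x = [3, 1, 3]
P̄ = F·P·Fᵀ + Q = [32 10 30; 10 24 19; 30 19 40]
y = z − H·x̄ = [-2]
S = H·P̄·Hᵀ + R = [113]
K = P̄·Hᵀ·S⁻¹ = [54/113; -4/113; 41/113]
x' = x̄ + K·y = [231/113, 121/113, 257/113]
P' = (I − K·H)·P̄ = [700/113 1346/113 1176/113; 1346/113 2696/113 2311/113; 1176/113 2311/113 2839/113]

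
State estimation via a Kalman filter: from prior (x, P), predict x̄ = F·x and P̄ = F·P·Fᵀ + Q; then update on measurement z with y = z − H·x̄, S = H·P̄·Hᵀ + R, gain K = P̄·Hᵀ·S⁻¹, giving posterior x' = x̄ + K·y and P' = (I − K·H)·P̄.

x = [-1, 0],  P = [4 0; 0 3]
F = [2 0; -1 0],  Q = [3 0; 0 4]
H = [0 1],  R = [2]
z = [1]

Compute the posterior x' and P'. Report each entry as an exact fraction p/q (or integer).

x' = [-2, 1]
P' = [63/5 -8/5; -8/5 8/5]

x̄ = F·x = [-2, 1]
P̄ = F·P·Fᵀ + Q = [19 -8; -8 8]
y = z − H·x̄ = [0]
S = H·P̄·Hᵀ + R = [10]
K = P̄·Hᵀ·S⁻¹ = [-4/5; 4/5]
x' = x̄ + K·y = [-2, 1]
P' = (I − K·H)·P̄ = [63/5 -8/5; -8/5 8/5]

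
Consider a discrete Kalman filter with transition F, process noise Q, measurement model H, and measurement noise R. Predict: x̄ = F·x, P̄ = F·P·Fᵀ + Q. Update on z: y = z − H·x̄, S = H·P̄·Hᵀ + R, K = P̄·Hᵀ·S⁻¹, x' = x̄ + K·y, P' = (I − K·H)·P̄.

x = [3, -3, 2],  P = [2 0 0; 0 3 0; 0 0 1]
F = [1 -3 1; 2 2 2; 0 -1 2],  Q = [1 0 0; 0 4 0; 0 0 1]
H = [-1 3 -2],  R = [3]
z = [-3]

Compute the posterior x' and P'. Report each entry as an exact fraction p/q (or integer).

x' = [5255/458, 1566/229, 2777/458]
P' = [6277/458 1702/229 2101/458; 1702/229 1412/229 1192/229; 2101/458 1192/229 2575/458]

x̄ = F·x = [14, 4, 7]
P̄ = F·P·Fᵀ + Q = [31 -12 11; -12 28 -2; 11 -2 8]
y = z − H·x̄ = [13]
S = H·P̄·Hᵀ + R = [458]
K = P̄·Hᵀ·S⁻¹ = [-89/458; 50/229; -33/458]
x' = x̄ + K·y = [5255/458, 1566/229, 2777/458]
P' = (I − K·H)·P̄ = [6277/458 1702/229 2101/458; 1702/229 1412/229 1192/229; 2101/458 1192/229 2575/458]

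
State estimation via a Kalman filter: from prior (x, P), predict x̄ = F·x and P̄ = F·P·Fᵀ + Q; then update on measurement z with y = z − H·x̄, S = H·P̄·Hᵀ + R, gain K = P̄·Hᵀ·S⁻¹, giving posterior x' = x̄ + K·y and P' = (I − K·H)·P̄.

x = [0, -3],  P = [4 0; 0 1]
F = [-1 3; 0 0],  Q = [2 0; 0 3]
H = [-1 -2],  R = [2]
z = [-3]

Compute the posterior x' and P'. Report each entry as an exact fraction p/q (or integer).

x' = [-81/29, 72/29]
P' = [210/29 -90/29; -90/29 51/29]

x̄ = F·x = [-9, 0]
P̄ = F·P·Fᵀ + Q = [15 0; 0 3]
y = z − H·x̄ = [-12]
S = H·P̄·Hᵀ + R = [29]
K = P̄·Hᵀ·S⁻¹ = [-15/29; -6/29]
x' = x̄ + K·y = [-81/29, 72/29]
P' = (I − K·H)·P̄ = [210/29 -90/29; -90/29 51/29]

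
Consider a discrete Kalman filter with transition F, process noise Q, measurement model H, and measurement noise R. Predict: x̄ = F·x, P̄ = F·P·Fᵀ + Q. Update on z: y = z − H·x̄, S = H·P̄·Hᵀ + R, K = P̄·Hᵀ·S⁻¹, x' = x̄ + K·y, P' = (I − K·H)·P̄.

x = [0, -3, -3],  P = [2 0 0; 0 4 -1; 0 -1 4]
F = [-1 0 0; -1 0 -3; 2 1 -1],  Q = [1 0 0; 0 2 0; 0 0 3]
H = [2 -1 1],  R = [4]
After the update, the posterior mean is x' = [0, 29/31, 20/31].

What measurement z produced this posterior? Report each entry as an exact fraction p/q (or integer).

x̄ = F·x = [0, 9, 0]
P̄ = F·P·Fᵀ + Q = [3 2 -4; 2 40 11; -4 11 21]
S = H·P̄·Hᵀ + R = [31]
K = P̄·Hᵀ·S⁻¹ = [0; -25/31; 2/31]
x' − x̄ = [0, -250/31, 20/31] = K·y
y = (KᵀK)⁻¹·Kᵀ·(x' − x̄) = [10]
z = y + H·x̄ = [10] + [-9] = [1]

z = [1]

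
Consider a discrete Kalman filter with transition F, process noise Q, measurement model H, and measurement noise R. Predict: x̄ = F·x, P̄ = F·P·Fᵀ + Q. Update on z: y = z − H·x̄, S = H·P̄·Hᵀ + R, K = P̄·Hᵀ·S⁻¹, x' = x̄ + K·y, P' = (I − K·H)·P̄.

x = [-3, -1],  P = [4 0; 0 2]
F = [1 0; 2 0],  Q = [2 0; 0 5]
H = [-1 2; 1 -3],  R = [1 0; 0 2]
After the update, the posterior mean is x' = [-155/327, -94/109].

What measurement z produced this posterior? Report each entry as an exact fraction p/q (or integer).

z = [-2, 1]

x̄ = F·x = [-3, -6]
P̄ = F·P·Fᵀ + Q = [6 8; 8 21]
S = H·P̄·Hᵀ + R = [59 -92; -92 149]
K = P̄·Hᵀ·S⁻¹ = [-166/327 -142/327; 2/109 -39/109]
x' − x̄ = [826/327, 560/109] = K·y
y = (KᵀK)⁻¹·Kᵀ·(x' − x̄) = [7, -14]
z = y + H·x̄ = [7, -14] + [-9, 15] = [-2, 1]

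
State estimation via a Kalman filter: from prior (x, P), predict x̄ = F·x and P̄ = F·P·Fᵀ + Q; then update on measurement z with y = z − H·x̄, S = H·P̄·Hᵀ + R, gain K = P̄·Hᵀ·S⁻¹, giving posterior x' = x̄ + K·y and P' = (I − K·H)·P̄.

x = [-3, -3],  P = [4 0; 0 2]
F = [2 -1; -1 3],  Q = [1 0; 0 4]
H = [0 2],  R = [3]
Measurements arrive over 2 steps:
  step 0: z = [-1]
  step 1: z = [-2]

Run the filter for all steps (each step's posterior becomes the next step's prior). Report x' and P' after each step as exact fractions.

step 0: x' = [-629/107, -70/107], P' = [1249/107 -42/107; -42/107 78/107]
step 1: x' = [-60908/10845, -3089/3615], P' = [199843/10845 -3026/3615; -3026/3615 877/1205]

step 0: x̄ = F·x = [-3, -6]
step 0: P̄ = F·P·Fᵀ + Q = [19 -14; -14 26]
step 0: y = z − H·x̄ = [11]
step 0: S = H·P̄·Hᵀ + R = [107]
step 0: K = P̄·Hᵀ·S⁻¹ = [-28/107; 52/107]
step 0: x' = x̄ + K·y = [-629/107, -70/107]
step 0: P' = (I − K·H)·P̄ = [1249/107 -42/107; -42/107 78/107]
step 1: x̄ = F·x = [-1188/107, 419/107]
step 1: P̄ = F·P·Fᵀ + Q = [5349/107 -3026/107; -3026/107 2631/107]
step 1: y = z − H·x̄ = [-1052/107]
step 1: S = H·P̄·Hᵀ + R = [10845/107]
step 1: K = P̄·Hᵀ·S⁻¹ = [-6052/10845; 1754/3615]
step 1: x' = x̄ + K·y = [-60908/10845, -3089/3615]
step 1: P' = (I − K·H)·P̄ = [199843/10845 -3026/3615; -3026/3615 877/1205]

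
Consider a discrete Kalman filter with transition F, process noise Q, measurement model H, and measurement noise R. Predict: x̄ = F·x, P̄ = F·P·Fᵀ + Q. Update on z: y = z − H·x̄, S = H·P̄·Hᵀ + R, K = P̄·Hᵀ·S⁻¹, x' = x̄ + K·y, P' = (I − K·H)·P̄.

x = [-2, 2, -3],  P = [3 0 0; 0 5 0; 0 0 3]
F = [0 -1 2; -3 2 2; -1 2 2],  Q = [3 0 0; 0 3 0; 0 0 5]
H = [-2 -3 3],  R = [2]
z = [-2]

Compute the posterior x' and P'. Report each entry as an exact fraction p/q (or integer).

x̄ = F·x = [-8, 4, 0]
P̄ = F·P·Fᵀ + Q = [20 2 2; 2 62 41; 2 41 40]
y = z − H·x̄ = [-6]
S = H·P̄·Hᵀ + R = [262]
K = P̄·Hᵀ·S⁻¹ = [-20/131; -67/262; -7/262]
x' = x̄ + K·y = [-928/131, 725/131, 21/131]
P' = (I − K·H)·P̄ = [1820/131 -1078/131 122/131; -1078/131 11755/262 10273/262; 122/131 10273/262 10431/262]

x' = [-928/131, 725/131, 21/131]
P' = [1820/131 -1078/131 122/131; -1078/131 11755/262 10273/262; 122/131 10273/262 10431/262]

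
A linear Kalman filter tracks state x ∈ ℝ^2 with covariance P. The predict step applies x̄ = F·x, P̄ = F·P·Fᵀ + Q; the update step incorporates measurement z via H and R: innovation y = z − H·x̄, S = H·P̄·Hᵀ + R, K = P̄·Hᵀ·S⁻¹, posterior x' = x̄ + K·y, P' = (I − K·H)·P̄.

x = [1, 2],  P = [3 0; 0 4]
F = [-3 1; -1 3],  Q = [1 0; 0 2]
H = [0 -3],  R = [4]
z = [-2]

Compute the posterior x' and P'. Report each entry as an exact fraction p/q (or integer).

x̄ = F·x = [-1, 5]
P̄ = F·P·Fᵀ + Q = [32 21; 21 41]
y = z − H·x̄ = [13]
S = H·P̄·Hᵀ + R = [373]
K = P̄·Hᵀ·S⁻¹ = [-63/373; -123/373]
x' = x̄ + K·y = [-1192/373, 266/373]
P' = (I − K·H)·P̄ = [7967/373 84/373; 84/373 164/373]

x' = [-1192/373, 266/373]
P' = [7967/373 84/373; 84/373 164/373]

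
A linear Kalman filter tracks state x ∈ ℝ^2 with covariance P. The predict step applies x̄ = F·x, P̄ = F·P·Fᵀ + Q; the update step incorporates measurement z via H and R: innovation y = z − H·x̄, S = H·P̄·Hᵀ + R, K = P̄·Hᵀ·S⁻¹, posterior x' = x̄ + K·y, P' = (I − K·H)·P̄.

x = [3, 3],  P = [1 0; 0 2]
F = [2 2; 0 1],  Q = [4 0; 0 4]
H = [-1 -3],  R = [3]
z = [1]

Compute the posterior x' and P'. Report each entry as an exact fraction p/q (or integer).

x̄ = F·x = [12, 3]
P̄ = F·P·Fᵀ + Q = [16 4; 4 6]
y = z − H·x̄ = [22]
S = H·P̄·Hᵀ + R = [97]
K = P̄·Hᵀ·S⁻¹ = [-28/97; -22/97]
x' = x̄ + K·y = [548/97, -193/97]
P' = (I − K·H)·P̄ = [768/97 -228/97; -228/97 98/97]

x' = [548/97, -193/97]
P' = [768/97 -228/97; -228/97 98/97]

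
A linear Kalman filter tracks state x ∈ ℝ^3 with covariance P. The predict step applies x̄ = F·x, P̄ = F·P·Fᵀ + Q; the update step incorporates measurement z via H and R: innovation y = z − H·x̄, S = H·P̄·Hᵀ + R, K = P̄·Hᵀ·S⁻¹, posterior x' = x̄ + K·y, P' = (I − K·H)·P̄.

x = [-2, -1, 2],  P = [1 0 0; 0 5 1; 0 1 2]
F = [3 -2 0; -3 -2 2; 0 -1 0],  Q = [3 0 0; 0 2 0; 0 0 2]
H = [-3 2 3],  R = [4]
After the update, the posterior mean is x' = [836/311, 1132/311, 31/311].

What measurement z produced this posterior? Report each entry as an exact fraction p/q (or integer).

x̄ = F·x = [-4, 12, 1]
P̄ = F·P·Fᵀ + Q = [32 7 10; 7 31 8; 10 8 7]
S = H·P̄·Hᵀ + R = [311]
K = P̄·Hᵀ·S⁻¹ = [-52/311; 65/311; 7/311]
x' − x̄ = [2080/311, -2600/311, -280/311] = K·y
y = (KᵀK)⁻¹·Kᵀ·(x' − x̄) = [-40]
z = y + H·x̄ = [-40] + [39] = [-1]

z = [-1]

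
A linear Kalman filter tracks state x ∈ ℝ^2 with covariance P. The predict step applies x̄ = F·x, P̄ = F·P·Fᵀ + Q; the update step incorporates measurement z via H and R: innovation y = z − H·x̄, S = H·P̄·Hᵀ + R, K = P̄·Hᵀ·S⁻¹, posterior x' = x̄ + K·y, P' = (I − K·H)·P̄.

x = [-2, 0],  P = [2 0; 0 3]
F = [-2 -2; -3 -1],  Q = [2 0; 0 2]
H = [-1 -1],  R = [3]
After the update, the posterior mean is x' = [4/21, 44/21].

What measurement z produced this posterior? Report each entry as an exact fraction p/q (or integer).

x̄ = F·x = [4, 6]
P̄ = F·P·Fᵀ + Q = [22 18; 18 23]
S = H·P̄·Hᵀ + R = [84]
K = P̄·Hᵀ·S⁻¹ = [-10/21; -41/84]
x' − x̄ = [-80/21, -82/21] = K·y
y = (KᵀK)⁻¹·Kᵀ·(x' − x̄) = [8]
z = y + H·x̄ = [8] + [-10] = [-2]

z = [-2]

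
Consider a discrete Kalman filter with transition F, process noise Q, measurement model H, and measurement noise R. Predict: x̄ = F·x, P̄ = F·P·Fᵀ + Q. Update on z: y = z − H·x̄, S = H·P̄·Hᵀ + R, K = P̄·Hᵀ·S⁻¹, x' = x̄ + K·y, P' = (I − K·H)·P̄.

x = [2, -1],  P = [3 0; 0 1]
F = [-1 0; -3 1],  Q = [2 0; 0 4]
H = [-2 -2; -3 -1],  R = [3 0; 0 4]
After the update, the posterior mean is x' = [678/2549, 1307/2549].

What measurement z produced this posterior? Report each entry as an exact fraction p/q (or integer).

x̄ = F·x = [-2, -7]
P̄ = F·P·Fᵀ + Q = [5 9; 9 32]
S = H·P̄·Hᵀ + R = [223 166; 166 135]
K = P̄·Hᵀ·S⁻¹ = [204/2549 -704/2549; -1276/2549 455/2549]
x' − x̄ = [5776/2549, 19150/2549] = K·y
y = (KᵀK)⁻¹·Kᵀ·(x' − x̄) = [-20, -14]
z = y + H·x̄ = [-20, -14] + [18, 13] = [-2, -1]

z = [-2, -1]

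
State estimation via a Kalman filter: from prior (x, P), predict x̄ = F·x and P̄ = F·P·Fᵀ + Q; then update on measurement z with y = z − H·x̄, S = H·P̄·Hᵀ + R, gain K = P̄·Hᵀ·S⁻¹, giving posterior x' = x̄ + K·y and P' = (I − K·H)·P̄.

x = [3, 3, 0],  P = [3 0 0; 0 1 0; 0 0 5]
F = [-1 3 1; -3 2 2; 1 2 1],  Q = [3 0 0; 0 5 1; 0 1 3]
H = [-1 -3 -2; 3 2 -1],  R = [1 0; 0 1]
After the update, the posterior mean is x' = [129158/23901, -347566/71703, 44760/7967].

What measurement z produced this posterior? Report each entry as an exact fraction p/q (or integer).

z = [-2, 1]

x̄ = F·x = [6, -3, 9]
P̄ = F·P·Fᵀ + Q = [20 25 8; 25 56 6; 8 6 15]
S = H·P̄·Hᵀ + R = [839 -687; -687 648]
K = P̄·Hᵀ·S⁻¹ = [-206/7967 3107/23901; -2831/23901 11024/71703; -2429/7967 -2317/7967]
x' − x̄ = [-14248/23901, -132457/71703, -26943/7967] = K·y
y = (KᵀK)⁻¹·Kᵀ·(x' − x̄) = [13, -2]
z = y + H·x̄ = [13, -2] + [-15, 3] = [-2, 1]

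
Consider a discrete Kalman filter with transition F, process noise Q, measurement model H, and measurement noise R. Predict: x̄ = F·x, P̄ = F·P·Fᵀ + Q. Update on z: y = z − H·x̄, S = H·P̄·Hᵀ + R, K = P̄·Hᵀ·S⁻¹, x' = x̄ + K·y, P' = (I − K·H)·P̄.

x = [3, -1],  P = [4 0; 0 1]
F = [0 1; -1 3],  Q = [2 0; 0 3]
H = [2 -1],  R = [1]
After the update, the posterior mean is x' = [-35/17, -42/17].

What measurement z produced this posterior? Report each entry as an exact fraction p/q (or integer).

x̄ = F·x = [-1, -6]
P̄ = F·P·Fᵀ + Q = [3 3; 3 16]
S = H·P̄·Hᵀ + R = [17]
K = P̄·Hᵀ·S⁻¹ = [3/17; -10/17]
x' − x̄ = [-18/17, 60/17] = K·y
y = (KᵀK)⁻¹·Kᵀ·(x' − x̄) = [-6]
z = y + H·x̄ = [-6] + [4] = [-2]

z = [-2]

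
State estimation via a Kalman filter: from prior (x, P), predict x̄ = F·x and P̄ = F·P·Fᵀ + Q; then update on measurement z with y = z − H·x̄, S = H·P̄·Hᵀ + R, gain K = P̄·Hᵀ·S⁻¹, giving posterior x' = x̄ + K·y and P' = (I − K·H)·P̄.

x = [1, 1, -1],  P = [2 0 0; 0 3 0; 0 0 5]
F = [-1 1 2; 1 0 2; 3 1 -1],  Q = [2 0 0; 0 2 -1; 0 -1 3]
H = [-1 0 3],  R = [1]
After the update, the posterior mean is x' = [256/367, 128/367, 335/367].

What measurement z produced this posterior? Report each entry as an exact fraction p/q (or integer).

z = [2]

x̄ = F·x = [-2, -1, 5]
P̄ = F·P·Fᵀ + Q = [27 18 -13; 18 24 -5; -13 -5 29]
S = H·P̄·Hᵀ + R = [367]
K = P̄·Hᵀ·S⁻¹ = [-66/367; -33/367; 100/367]
x' − x̄ = [990/367, 495/367, -1500/367] = K·y
y = (KᵀK)⁻¹·Kᵀ·(x' − x̄) = [-15]
z = y + H·x̄ = [-15] + [17] = [2]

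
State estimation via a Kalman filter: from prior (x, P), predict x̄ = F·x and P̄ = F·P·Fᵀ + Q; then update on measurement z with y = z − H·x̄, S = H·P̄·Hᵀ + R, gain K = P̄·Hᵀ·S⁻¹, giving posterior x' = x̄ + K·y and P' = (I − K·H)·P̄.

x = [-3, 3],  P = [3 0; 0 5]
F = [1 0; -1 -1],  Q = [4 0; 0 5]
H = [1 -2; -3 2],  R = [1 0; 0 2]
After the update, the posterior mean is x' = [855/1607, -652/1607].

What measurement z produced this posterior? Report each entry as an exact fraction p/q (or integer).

x̄ = F·x = [-3, 0]
P̄ = F·P·Fᵀ + Q = [7 -3; -3 13]
S = H·P̄·Hᵀ + R = [72 -97; -97 153]
K = P̄·Hᵀ·S⁻¹ = [-630/1607 -683/1607; -1042/1607 -293/1607]
x' − x̄ = [5676/1607, -652/1607] = K·y
y = (KᵀK)⁻¹·Kᵀ·(x' − x̄) = [4, -12]
z = y + H·x̄ = [4, -12] + [-3, 9] = [1, -3]

z = [1, -3]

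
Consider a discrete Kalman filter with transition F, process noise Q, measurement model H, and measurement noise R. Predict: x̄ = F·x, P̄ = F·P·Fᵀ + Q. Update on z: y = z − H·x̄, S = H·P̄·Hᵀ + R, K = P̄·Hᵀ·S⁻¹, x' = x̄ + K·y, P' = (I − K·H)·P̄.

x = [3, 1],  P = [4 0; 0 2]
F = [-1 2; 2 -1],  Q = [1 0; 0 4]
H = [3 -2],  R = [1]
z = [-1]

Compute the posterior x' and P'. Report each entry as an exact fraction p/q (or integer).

x' = [29/25, 79/35]
P' = [83/50 12/5; 12/5 26/7]

x̄ = F·x = [-1, 5]
P̄ = F·P·Fᵀ + Q = [13 -12; -12 22]
y = z − H·x̄ = [12]
S = H·P̄·Hᵀ + R = [350]
K = P̄·Hᵀ·S⁻¹ = [9/50; -8/35]
x' = x̄ + K·y = [29/25, 79/35]
P' = (I − K·H)·P̄ = [83/50 12/5; 12/5 26/7]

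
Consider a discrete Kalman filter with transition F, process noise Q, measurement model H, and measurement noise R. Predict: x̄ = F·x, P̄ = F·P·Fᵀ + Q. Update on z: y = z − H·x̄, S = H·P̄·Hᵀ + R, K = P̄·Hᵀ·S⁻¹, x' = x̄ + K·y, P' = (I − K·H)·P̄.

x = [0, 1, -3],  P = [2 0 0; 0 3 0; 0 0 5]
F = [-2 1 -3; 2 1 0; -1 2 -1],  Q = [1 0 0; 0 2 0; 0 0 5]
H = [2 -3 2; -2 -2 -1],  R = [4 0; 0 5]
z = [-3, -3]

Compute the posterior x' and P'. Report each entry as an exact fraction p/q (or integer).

x̄ = F·x = [10, 1, 5]
P̄ = F·P·Fᵀ + Q = [57 -5 25; -5 13 2; 25 2 24]
y = z − H·x̄ = [-30, 24]
S = H·P̄·Hᵀ + R = [681 -360; -360 377]
K = P̄·Hᵀ·S⁻¹ = [21043/127137 -7803/42379; -7815/42379 -9486/42379; 6604/127137 -6666/42379]
x' = x̄ + K·y = [26088/42379, 49165/42379, -14129/42379]
P' = (I − K·H)·P̄ = [460351/127137 -36704/42379 -583433/127137; -36704/42379 28504/42379 63830/42379; -583433/127137 63830/42379 883876/127137]

x' = [26088/42379, 49165/42379, -14129/42379]
P' = [460351/127137 -36704/42379 -583433/127137; -36704/42379 28504/42379 63830/42379; -583433/127137 63830/42379 883876/127137]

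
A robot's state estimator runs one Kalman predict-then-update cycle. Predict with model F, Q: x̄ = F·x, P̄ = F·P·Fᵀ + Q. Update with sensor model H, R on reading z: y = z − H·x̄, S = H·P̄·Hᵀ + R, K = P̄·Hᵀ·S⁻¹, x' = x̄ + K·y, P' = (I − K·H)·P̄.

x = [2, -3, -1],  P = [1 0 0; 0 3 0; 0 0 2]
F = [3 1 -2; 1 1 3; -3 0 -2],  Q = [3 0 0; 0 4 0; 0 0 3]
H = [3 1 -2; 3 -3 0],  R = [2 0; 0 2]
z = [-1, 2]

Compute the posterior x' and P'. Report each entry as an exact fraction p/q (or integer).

x' = [-6824/4671, -40229/18684, -13154/4671]
P' = [28592/23355 26486/23355 10507/4671; 26486/23355 59101/46710 10183/4671; 10507/4671 10183/4671 21736/4671]

x̄ = F·x = [5, -4, -4]
P̄ = F·P·Fᵀ + Q = [23 -6 -1; -6 26 -15; -1 -15 20]
y = z − H·x̄ = [-20, -25]
S = H·P̄·Hᵀ + R = [351 81; 81 551]
K = P̄·Hᵀ·S⁻¹ = [3596/23355 117/865; 14357/93420 -681/3460; -884/4671 18/173]
x' = x̄ + K·y = [-6824/4671, -40229/18684, -13154/4671]
P' = (I − K·H)·P̄ = [28592/23355 26486/23355 10507/4671; 26486/23355 59101/46710 10183/4671; 10507/4671 10183/4671 21736/4671]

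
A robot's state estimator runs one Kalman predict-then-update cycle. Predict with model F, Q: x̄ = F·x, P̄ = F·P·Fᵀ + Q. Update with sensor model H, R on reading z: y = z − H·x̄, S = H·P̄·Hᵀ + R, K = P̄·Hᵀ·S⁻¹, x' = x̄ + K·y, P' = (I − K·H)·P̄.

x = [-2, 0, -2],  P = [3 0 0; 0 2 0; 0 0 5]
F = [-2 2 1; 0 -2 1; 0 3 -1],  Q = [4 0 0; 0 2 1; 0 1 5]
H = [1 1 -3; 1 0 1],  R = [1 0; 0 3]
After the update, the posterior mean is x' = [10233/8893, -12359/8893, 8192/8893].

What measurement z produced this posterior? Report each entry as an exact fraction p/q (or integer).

z = [-3, 2]

x̄ = F·x = [2, -2, 2]
P̄ = F·P·Fᵀ + Q = [29 -3 7; -3 15 -16; 7 -16 28]
S = H·P̄·Hᵀ + R = [345 -88; -88 74]
K = P̄·Hᵀ·S⁻¹ = [1769/8893 6430/8893; 1384/8893 -1275/17786; -1901/8893 3891/17786]
x' − x̄ = [-7553/8893, 5427/8893, -9594/8893] = K·y
y = (KᵀK)⁻¹·Kᵀ·(x' − x̄) = [3, -2]
z = y + H·x̄ = [3, -2] + [-6, 4] = [-3, 2]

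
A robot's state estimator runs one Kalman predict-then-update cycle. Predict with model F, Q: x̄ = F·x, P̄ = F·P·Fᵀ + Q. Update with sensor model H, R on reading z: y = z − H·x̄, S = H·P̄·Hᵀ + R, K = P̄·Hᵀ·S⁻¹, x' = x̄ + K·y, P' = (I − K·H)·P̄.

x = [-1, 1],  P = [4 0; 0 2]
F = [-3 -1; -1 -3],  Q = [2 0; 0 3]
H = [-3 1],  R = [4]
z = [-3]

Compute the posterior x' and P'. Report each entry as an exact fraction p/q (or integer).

x̄ = F·x = [2, -2]
P̄ = F·P·Fᵀ + Q = [40 18; 18 25]
y = z − H·x̄ = [5]
S = H·P̄·Hᵀ + R = [281]
K = P̄·Hᵀ·S⁻¹ = [-102/281; -29/281]
x' = x̄ + K·y = [52/281, -707/281]
P' = (I − K·H)·P̄ = [836/281 2100/281; 2100/281 6184/281]

x' = [52/281, -707/281]
P' = [836/281 2100/281; 2100/281 6184/281]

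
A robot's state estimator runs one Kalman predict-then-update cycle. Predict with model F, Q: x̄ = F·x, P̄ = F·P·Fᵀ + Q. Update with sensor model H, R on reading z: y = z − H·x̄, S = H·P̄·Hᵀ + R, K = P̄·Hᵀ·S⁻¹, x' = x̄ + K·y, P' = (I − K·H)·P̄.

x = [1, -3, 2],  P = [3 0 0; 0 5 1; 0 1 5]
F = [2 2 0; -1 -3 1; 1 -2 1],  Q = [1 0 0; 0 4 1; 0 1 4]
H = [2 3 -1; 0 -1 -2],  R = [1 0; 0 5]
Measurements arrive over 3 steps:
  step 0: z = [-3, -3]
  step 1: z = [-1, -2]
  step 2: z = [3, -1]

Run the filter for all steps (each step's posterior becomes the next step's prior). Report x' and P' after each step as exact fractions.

step 0: x̄ = F·x = [-4, 10, 9]
step 0: P̄ = F·P·Fᵀ + Q = [33 -34 -12; -34 51 28; -12 28 28]
step 0: y = z − H·x̄ = [-16, 25]
step 0: S = H·P̄·Hᵀ + R = [92 -121; -121 280]
step 0: K = P̄·Hᵀ·S⁻¹ = [298/11119 2432/11119; 3013/11119 -2947/11119; -1204/11119 -3856/11119]
step 0: x' = x̄ + K·y = [11556/11119, -10693/11119, 22935/11119]
step 0: P' = (I − K·H)·P̄ = [233023/11119 -134808/11119 61324/11119; -134808/11119 79999/11119 -32632/11119; 61324/11119 -32632/11119 25956/11119]
step 1: x̄ = F·x = [1726/11119, 43458/11119, 55877/11119]
step 1: P̄ = F·P·Fᵀ + Q = [184743/11119 189808/11119 473050/11119; 189808/11119 287742/11119 582014/11119; 473050/11119 582014/11119 1415859/11119]
step 1: y = z − H·x̄ = [-89068/11119, 132974/11119]
step 1: S = H·P̄·Hᵀ + R = [1649040/11119 -3213394/11119; -3213394/11119 8334829/11119]
step 1: K = P̄·Hᵀ·S⁻¹ = [5233013/76863149 -8457730/76863149; 18949082/76863149 -6082518/76863149; -29864679/307452596 -68719331/153726298]
step 1: x' = x̄ + K·y = [-131134670/76863149, 75883186/76863149, 35159351/76863149]
step 1: P' = (I − K·H)·P̄ = [193801073/76863149 -103207088/76863149 72747869/76863149; -103207088/76863149 68734158/76863149 -19160784/76863149; 72747869/76863149 -19160784/76863149 381918223/307452596]
step 2: x̄ = F·x = [-60616/42163, -61355537/76863149, -247741691/76863149]
step 2: P̄ = F·P·Fᵀ + Q = [165303/42163 72860/42163 233820/42163; 72860/42163 2262268339/307452596 2359830351/307452596; 233820/42163 2359830351/307452596 6026548331/307452596]
step 2: y = z − H·x̄ = [387920303/76863149, -633702068/76863149]
step 2: S = H·P̄·Hᵀ + R = [4228117864/76863149 -7207756055/153726298; -7207756055/153726298 37345046047/307452596]
step 2: K = P̄·Hᵀ·S⁻¹ = [94532492854/1378391470467 -108982482980/1378391470467; 339434348282/1378391470467 -126675743641/1378391470467; -44559464622/459463823489 -194525561591/459463823489]
step 2: x' = x̄ + K·y = [-18365127462/41769438499, 50217628515/41769438499, -9275771343/41769438499]
step 2: P' = (I − K·H)·P̄ = [3299928350699/1378391470467 -1780819428884/1378391470467 387621973964/459463823489; -1780819428884/1378391470467 1205075018615/1378391470467 -95282716735/459463823489; 387621973964/459463823489 -95282716735/459463823489 533955262345/459463823489]

step 0: x' = [11556/11119, -10693/11119, 22935/11119], P' = [233023/11119 -134808/11119 61324/11119; -134808/11119 79999/11119 -32632/11119; 61324/11119 -32632/11119 25956/11119]
step 1: x' = [-131134670/76863149, 75883186/76863149, 35159351/76863149], P' = [193801073/76863149 -103207088/76863149 72747869/76863149; -103207088/76863149 68734158/76863149 -19160784/76863149; 72747869/76863149 -19160784/76863149 381918223/307452596]
step 2: x' = [-18365127462/41769438499, 50217628515/41769438499, -9275771343/41769438499], P' = [3299928350699/1378391470467 -1780819428884/1378391470467 387621973964/459463823489; -1780819428884/1378391470467 1205075018615/1378391470467 -95282716735/459463823489; 387621973964/459463823489 -95282716735/459463823489 533955262345/459463823489]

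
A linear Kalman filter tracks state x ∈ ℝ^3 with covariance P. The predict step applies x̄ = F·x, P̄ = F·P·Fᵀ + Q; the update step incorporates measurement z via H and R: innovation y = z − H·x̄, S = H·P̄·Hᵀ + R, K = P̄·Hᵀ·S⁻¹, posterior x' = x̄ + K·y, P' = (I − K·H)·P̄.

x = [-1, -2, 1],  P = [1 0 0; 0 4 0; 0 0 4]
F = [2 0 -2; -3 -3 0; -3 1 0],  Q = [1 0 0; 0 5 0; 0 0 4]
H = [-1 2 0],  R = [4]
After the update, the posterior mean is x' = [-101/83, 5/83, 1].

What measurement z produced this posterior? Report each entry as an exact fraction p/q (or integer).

z = [1]

x̄ = F·x = [-4, 9, 1]
P̄ = F·P·Fᵀ + Q = [21 -6 -6; -6 50 -3; -6 -3 17]
S = H·P̄·Hᵀ + R = [249]
K = P̄·Hᵀ·S⁻¹ = [-11/83; 106/249; 0]
x' − x̄ = [231/83, -742/83, 0] = K·y
y = (KᵀK)⁻¹·Kᵀ·(x' − x̄) = [-21]
z = y + H·x̄ = [-21] + [22] = [1]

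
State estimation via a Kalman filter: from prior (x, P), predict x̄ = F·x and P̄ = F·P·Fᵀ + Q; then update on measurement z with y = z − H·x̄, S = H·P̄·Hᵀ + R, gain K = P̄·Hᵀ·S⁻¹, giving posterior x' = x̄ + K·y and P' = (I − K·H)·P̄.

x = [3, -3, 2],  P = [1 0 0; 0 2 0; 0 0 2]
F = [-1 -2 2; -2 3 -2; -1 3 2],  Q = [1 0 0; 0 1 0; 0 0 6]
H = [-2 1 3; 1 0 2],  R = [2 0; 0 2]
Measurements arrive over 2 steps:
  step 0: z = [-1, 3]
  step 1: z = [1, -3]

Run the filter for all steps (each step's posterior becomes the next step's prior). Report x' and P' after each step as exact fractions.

step 0: x̄ = F·x = [7, -19, -8]
step 0: P̄ = F·P·Fᵀ + Q = [18 -18 -3; -18 31 12; -3 12 33]
step 0: y = z − H·x̄ = [56, 12]
step 0: S = H·P̄·Hᵀ + R = [582 171; 171 140]
step 0: K = P̄·Hᵀ·S⁻¹ = [-3624/17413 5919/17413; 13394/52239 -4707/17413; 1869/17413 5553/17413]
step 0: x' = x̄ + K·y = [-10025/17413, -411929/52239, 31996/17413]
step 0: P' = (I − K·H)·P̄ = [14094/17413 24324/17413 -1128/17413; 24324/17413 324553/52239 -16869/17413; -1128/17413 -16869/17413 6117/17413]
step 1: x̄ = F·x = [1045909/52239, -455871/17413, -337912/17413]
step 1: P̄ = F·P·Fᵀ + Q = [2176417/52239 -787496/17413 -664094/17413; -787496/17413 973432/17413 760719/17413; -664094/17413 760719/17413 772839/17413]
step 1: y = z − H·x̄ = [6552878/52239, 74986/4749]
step 1: S = H·P̄·Hᵀ + R = [79647373/52239 1250216/4749; 1250216/4749 325985/4749]
step 1: K = P̄·Hᵀ·S⁻¹ = [-35928752/167890051 584492583/1846790561; 37736801/167890051 -458014930/1846790561; 19214592/167890051 551501616/1846790561]
step 1: x' = x̄ + K·y = [-3371289191/1846790561, -3509932785/1846790561, -617058616/1846790561]
step 1: P' = (I − K·H)·P̄ = [1150166778/1846790561 1481673430/1846790561 9409194/1846790561; 1481673430/1846790561 7390111417/1846790561 -1198851645/1846790561; 9409194/1846790561 -1198851645/1846790561 546797019/1846790561]

step 0: x' = [-10025/17413, -411929/52239, 31996/17413], P' = [14094/17413 24324/17413 -1128/17413; 24324/17413 324553/52239 -16869/17413; -1128/17413 -16869/17413 6117/17413]
step 1: x' = [-3371289191/1846790561, -3509932785/1846790561, -617058616/1846790561], P' = [1150166778/1846790561 1481673430/1846790561 9409194/1846790561; 1481673430/1846790561 7390111417/1846790561 -1198851645/1846790561; 9409194/1846790561 -1198851645/1846790561 546797019/1846790561]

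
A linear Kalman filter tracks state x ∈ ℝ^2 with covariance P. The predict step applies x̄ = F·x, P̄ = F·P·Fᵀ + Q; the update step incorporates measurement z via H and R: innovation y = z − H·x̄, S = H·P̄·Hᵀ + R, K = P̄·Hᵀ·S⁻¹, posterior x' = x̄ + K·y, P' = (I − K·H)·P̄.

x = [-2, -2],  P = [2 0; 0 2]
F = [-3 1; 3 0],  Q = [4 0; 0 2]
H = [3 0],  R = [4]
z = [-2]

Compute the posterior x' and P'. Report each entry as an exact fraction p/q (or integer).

x' = [-32/55, -141/55]
P' = [24/55 -18/55; -18/55 371/55]

x̄ = F·x = [4, -6]
P̄ = F·P·Fᵀ + Q = [24 -18; -18 20]
y = z − H·x̄ = [-14]
S = H·P̄·Hᵀ + R = [220]
K = P̄·Hᵀ·S⁻¹ = [18/55; -27/110]
x' = x̄ + K·y = [-32/55, -141/55]
P' = (I − K·H)·P̄ = [24/55 -18/55; -18/55 371/55]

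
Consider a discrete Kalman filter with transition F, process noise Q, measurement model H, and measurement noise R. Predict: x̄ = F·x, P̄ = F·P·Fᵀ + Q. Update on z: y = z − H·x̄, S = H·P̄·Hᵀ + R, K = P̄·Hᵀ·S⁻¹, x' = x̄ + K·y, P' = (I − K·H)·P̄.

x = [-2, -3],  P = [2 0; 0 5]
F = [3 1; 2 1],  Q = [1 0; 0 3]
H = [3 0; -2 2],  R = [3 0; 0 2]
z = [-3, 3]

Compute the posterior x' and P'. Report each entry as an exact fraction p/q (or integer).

x' = [-752/655, 99/655]
P' = [214/655 207/655; 207/655 491/655]

x̄ = F·x = [-9, -7]
P̄ = F·P·Fᵀ + Q = [24 17; 17 16]
y = z − H·x̄ = [24, -1]
S = H·P̄·Hᵀ + R = [219 -42; -42 26]
K = P̄·Hᵀ·S⁻¹ = [214/655 -7/655; 207/655 284/655]
x' = x̄ + K·y = [-752/655, 99/655]
P' = (I − K·H)·P̄ = [214/655 207/655; 207/655 491/655]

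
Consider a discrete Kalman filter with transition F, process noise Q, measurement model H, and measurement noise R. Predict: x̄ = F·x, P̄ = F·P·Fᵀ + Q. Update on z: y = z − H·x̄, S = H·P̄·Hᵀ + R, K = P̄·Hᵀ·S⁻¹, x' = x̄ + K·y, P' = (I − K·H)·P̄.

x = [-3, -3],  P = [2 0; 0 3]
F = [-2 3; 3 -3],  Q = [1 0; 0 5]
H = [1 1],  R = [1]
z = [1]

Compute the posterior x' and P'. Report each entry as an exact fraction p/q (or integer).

x' = [-13/3, 44/9]
P' = [35 -106/3; -106/3 329/9]

x̄ = F·x = [-3, 0]
P̄ = F·P·Fᵀ + Q = [36 -39; -39 50]
y = z − H·x̄ = [4]
S = H·P̄·Hᵀ + R = [9]
K = P̄·Hᵀ·S⁻¹ = [-1/3; 11/9]
x' = x̄ + K·y = [-13/3, 44/9]
P' = (I − K·H)·P̄ = [35 -106/3; -106/3 329/9]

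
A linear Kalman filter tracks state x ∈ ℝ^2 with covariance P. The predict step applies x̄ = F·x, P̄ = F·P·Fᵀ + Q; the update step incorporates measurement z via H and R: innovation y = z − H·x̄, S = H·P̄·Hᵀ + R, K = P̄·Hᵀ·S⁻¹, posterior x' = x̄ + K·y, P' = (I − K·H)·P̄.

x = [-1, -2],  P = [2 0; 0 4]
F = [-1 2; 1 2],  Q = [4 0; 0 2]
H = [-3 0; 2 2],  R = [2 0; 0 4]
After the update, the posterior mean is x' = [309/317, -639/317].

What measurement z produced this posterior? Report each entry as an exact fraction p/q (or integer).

z = [-3, -2]

x̄ = F·x = [-3, -5]
P̄ = F·P·Fᵀ + Q = [22 14; 14 20]
S = H·P̄·Hᵀ + R = [200 -216; -216 284]
K = P̄·Hᵀ·S⁻¹ = [-399/1268 9/634; 345/1268 283/634]
x' − x̄ = [1260/317, 946/317] = K·y
y = (KᵀK)⁻¹·Kᵀ·(x' − x̄) = [-12, 14]
z = y + H·x̄ = [-12, 14] + [9, -16] = [-3, -2]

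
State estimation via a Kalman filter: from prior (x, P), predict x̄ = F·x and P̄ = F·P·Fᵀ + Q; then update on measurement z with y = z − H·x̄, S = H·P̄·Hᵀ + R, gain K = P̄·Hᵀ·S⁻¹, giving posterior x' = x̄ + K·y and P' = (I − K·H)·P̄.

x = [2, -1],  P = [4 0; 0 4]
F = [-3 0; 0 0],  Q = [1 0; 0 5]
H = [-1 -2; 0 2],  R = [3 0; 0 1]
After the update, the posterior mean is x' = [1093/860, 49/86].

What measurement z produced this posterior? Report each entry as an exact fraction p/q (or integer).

z = [-3, 1]

x̄ = F·x = [-6, 0]
P̄ = F·P·Fᵀ + Q = [37 0; 0 5]
S = H·P̄·Hᵀ + R = [60 -20; -20 21]
K = P̄·Hᵀ·S⁻¹ = [-777/860 -37/43; -1/86 20/43]
x' − x̄ = [6253/860, 49/86] = K·y
y = (KᵀK)⁻¹·Kᵀ·(x' − x̄) = [-9, 1]
z = y + H·x̄ = [-9, 1] + [6, 0] = [-3, 1]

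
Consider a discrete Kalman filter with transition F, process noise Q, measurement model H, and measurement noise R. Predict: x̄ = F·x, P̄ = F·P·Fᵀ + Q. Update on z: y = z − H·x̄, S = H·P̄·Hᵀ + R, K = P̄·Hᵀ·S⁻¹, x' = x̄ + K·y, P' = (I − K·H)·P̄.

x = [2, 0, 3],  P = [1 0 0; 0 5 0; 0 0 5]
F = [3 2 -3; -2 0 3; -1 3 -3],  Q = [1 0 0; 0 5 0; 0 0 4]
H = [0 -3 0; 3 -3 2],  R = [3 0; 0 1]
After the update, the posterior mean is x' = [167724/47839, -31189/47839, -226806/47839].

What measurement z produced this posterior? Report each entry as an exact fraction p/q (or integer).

x̄ = F·x = [-3, 5, -11]
P̄ = F·P·Fᵀ + Q = [75 -51 72; -51 54 -43; 72 -43 95]
S = H·P̄·Hᵀ + R = [489 1203; 1203 3840]
K = P̄·Hᵀ·S⁻¹ = [-4494/47839 7911/47839; -46559/143517 -401/143517; -49415/143517 35476/143517]
x' − x̄ = [311241/47839, -270384/47839, 299423/47839] = K·y
y = (KᵀK)⁻¹·Kᵀ·(x' − x̄) = [17, 49]
z = y + H·x̄ = [17, 49] + [-15, -46] = [2, 3]

z = [2, 3]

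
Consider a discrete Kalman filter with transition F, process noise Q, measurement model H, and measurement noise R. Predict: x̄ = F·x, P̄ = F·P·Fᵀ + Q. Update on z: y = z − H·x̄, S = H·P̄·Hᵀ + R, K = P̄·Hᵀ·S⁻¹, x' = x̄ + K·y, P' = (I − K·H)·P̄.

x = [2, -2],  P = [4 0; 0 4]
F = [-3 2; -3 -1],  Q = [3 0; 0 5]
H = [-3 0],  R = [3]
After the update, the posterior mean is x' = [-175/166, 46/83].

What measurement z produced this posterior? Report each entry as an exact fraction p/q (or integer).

x̄ = F·x = [-10, -4]
P̄ = F·P·Fᵀ + Q = [55 28; 28 45]
S = H·P̄·Hᵀ + R = [498]
K = P̄·Hᵀ·S⁻¹ = [-55/166; -14/83]
x' − x̄ = [1485/166, 378/83] = K·y
y = (KᵀK)⁻¹·Kᵀ·(x' − x̄) = [-27]
z = y + H·x̄ = [-27] + [30] = [3]

z = [3]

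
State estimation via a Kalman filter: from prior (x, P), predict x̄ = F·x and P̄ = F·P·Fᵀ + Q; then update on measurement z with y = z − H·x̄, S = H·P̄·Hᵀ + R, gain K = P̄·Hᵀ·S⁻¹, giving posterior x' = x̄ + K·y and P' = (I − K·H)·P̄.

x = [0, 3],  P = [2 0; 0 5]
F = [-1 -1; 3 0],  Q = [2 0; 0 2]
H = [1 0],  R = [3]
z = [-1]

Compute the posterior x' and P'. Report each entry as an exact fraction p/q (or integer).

x' = [-3/2, -1]
P' = [9/4 -3/2; -3/2 17]

x̄ = F·x = [-3, 0]
P̄ = F·P·Fᵀ + Q = [9 -6; -6 20]
y = z − H·x̄ = [2]
S = H·P̄·Hᵀ + R = [12]
K = P̄·Hᵀ·S⁻¹ = [3/4; -1/2]
x' = x̄ + K·y = [-3/2, -1]
P' = (I − K·H)·P̄ = [9/4 -3/2; -3/2 17]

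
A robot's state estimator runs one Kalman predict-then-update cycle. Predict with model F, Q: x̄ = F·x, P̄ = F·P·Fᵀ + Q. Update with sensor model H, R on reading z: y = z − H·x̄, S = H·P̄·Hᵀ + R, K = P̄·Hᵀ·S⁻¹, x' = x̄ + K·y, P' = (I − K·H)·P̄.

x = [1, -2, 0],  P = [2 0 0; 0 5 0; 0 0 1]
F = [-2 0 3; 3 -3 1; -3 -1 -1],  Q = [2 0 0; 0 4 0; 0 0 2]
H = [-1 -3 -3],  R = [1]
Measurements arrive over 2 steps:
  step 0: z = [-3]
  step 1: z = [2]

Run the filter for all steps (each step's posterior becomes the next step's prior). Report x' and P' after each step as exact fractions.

step 0: x̄ = F·x = [-2, 9, -1]
step 0: P̄ = F·P·Fᵀ + Q = [19 -9 9; -9 68 -4; 9 -4 26]
step 0: y = z − H·x̄ = [19]
step 0: S = H·P̄·Hᵀ + R = [794]
step 0: K = P̄·Hᵀ·S⁻¹ = [-19/794; -183/794; -75/794]
step 0: x' = x̄ + K·y = [-1949/794, 3669/794, -2219/794]
step 0: P' = (I − K·H)·P̄ = [14725/794 -10623/794 5721/794; -10623/794 20503/794 -16901/794; 5721/794 -16901/794 15019/794]
step 1: x̄ = F·x = [-2759/794, -19073/794, 4397/794]
step 1: P̄ = F·P·Fᵀ + Q = [127007/794 85125/794 32703/794; 85125/794 662193/794 -217901/794; 32703/794 -217901/794 106421/794]
step 1: y = z − H·x̄ = [-45199/794]
step 1: S = H·P̄·Hᵀ + R = [3830077/794]
step 1: K = P̄·Hᵀ·S⁻¹ = [-25289/201583; -1418001/3830077; 301737/3830077]
step 1: x' = x̄ + K·y = [739131/201583, -11283163/3830077, 4033549/3830077]
step 1: P' = (I − K·H)·P̄ = [16941203/201583 -23551731/201583 17913093/201583; -23551731/201583 661868190/3830077 -512234560/3830077; 17913093/201583 -512234560/3830077 398684392/3830077]

step 0: x' = [-1949/794, 3669/794, -2219/794], P' = [14725/794 -10623/794 5721/794; -10623/794 20503/794 -16901/794; 5721/794 -16901/794 15019/794]
step 1: x' = [739131/201583, -11283163/3830077, 4033549/3830077], P' = [16941203/201583 -23551731/201583 17913093/201583; -23551731/201583 661868190/3830077 -512234560/3830077; 17913093/201583 -512234560/3830077 398684392/3830077]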